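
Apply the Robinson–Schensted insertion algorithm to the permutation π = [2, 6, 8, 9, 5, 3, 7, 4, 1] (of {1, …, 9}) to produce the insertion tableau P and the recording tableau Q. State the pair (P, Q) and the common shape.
P = [1, 3, 4, 9] / [2, 7] / [5, 8] / [6];  Q = [1, 2, 3, 4] / [5, 7] / [6, 8] / [9];  common shape = (4, 2, 2, 1)

Row-insert the values π_1, π_2, … into P one at a time, bumping the leftmost entry strictly greater than the inserted value down to the next row. The recording tableau Q records, in position (i, j), the step at which that cell was added to P.
  Insert 2 (step 1): P = [2];  Q = [1]
  Insert 6 (step 2): P = [2, 6];  Q = [1, 2]
  Insert 8 (step 3): P = [2, 6, 8];  Q = [1, 2, 3]
  Insert 9 (step 4): P = [2, 6, 8, 9];  Q = [1, 2, 3, 4]
  Insert 5 (step 5): P = [2, 5, 8, 9] / [6];  Q = [1, 2, 3, 4] / [5]
  Insert 3 (step 6): P = [2, 3, 8, 9] / [5] / [6];  Q = [1, 2, 3, 4] / [5] / [6]
  Insert 7 (step 7): P = [2, 3, 7, 9] / [5, 8] / [6];  Q = [1, 2, 3, 4] / [5, 7] / [6]
  Insert 4 (step 8): P = [2, 3, 4, 9] / [5, 7] / [6, 8];  Q = [1, 2, 3, 4] / [5, 7] / [6, 8]
  Insert 1 (step 9): P = [1, 3, 4, 9] / [2, 7] / [5, 8] / [6];  Q = [1, 2, 3, 4] / [5, 7] / [6, 8] / [9]
Final shape: (4, 2, 2, 1).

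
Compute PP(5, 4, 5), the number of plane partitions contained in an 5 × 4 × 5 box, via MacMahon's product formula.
PP(5, 4, 5) = 16818516

Evaluate the triple product over i = 1..5, j = 1..4, k = 1..5. The factors are (2/1) · (3/2) · (4/3) · (5/4) · (6/5) · (3/2) · (4/3) · (5/4) · … (100 factors total). The numerators and denominators telescope so the product is an integer; carrying out the multiplication exactly gives PP(5, 4, 5) = 16818516.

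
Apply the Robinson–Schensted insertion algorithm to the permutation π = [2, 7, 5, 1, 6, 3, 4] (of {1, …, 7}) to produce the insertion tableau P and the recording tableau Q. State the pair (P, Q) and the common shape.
P = [1, 3, 4] / [2, 5, 6] / [7];  Q = [1, 2, 5] / [3, 6, 7] / [4];  common shape = (3, 3, 1)

Row-insert the values π_1, π_2, … into P one at a time, bumping the leftmost entry strictly greater than the inserted value down to the next row. The recording tableau Q records, in position (i, j), the step at which that cell was added to P.
  Insert 2 (step 1): P = [2];  Q = [1]
  Insert 7 (step 2): P = [2, 7];  Q = [1, 2]
  Insert 5 (step 3): P = [2, 5] / [7];  Q = [1, 2] / [3]
  Insert 1 (step 4): P = [1, 5] / [2] / [7];  Q = [1, 2] / [3] / [4]
  Insert 6 (step 5): P = [1, 5, 6] / [2] / [7];  Q = [1, 2, 5] / [3] / [4]
  Insert 3 (step 6): P = [1, 3, 6] / [2, 5] / [7];  Q = [1, 2, 5] / [3, 6] / [4]
  Insert 4 (step 7): P = [1, 3, 4] / [2, 5, 6] / [7];  Q = [1, 2, 5] / [3, 6, 7] / [4]
Final shape: (3, 3, 1).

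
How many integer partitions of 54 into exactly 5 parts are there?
p(54, 5 parts) = 3507

Partitions of n into exactly k parts are in bijection with partitions of n − k into at most k parts (subtract 1 from each part). So p(54, exactly 5) = p(49, parts ≤ 5). Computing via the recurrence p(m, j) = p(m, j−1) + p(m−j, j) gives 3507.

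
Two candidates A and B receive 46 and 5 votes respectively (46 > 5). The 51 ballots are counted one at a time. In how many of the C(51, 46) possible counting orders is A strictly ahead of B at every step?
Strict-lead orderings = 1888460

Total orderings of the 51 votes with 46 for A: C(51, 46) = 2349060. By the Bertrand ballot formula (Cycle Lemma / reflection principle), the number of orderings in which A is strictly ahead of B throughout is (p − q)/(p + q) · C(p + q, p) = (46 − 5)/(46 + 5) · 2349060 = 1888460.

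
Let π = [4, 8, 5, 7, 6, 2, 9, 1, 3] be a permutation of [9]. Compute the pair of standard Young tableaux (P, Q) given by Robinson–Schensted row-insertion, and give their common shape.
P = [1, 3, 6, 9] / [2, 5] / [4] / [7] / [8];  Q = [1, 2, 4, 7] / [3, 9] / [5] / [6] / [8];  common shape = (4, 2, 1, 1, 1)

Row-insert the values π_1, π_2, … into P one at a time, bumping the leftmost entry strictly greater than the inserted value down to the next row. The recording tableau Q records, in position (i, j), the step at which that cell was added to P.
  Insert 4 (step 1): P = [4];  Q = [1]
  Insert 8 (step 2): P = [4, 8];  Q = [1, 2]
  Insert 5 (step 3): P = [4, 5] / [8];  Q = [1, 2] / [3]
  Insert 7 (step 4): P = [4, 5, 7] / [8];  Q = [1, 2, 4] / [3]
  Insert 6 (step 5): P = [4, 5, 6] / [7] / [8];  Q = [1, 2, 4] / [3] / [5]
  Insert 2 (step 6): P = [2, 5, 6] / [4] / [7] / [8];  Q = [1, 2, 4] / [3] / [5] / [6]
  Insert 9 (step 7): P = [2, 5, 6, 9] / [4] / [7] / [8];  Q = [1, 2, 4, 7] / [3] / [5] / [6]
  Insert 1 (step 8): P = [1, 5, 6, 9] / [2] / [4] / [7] / [8];  Q = [1, 2, 4, 7] / [3] / [5] / [6] / [8]
  Insert 3 (step 9): P = [1, 3, 6, 9] / [2, 5] / [4] / [7] / [8];  Q = [1, 2, 4, 7] / [3, 9] / [5] / [6] / [8]
Final shape: (4, 2, 1, 1, 1).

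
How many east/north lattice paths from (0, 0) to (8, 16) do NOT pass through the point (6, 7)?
Number of paths = 641091

Total paths from (0, 0) to (8, 16): C(24, 8) = 735471. Paths through (6, 7): (paths (0, 0) → (6, 7)) × (paths (6, 7) → (8, 16)) = C(13, 6) · C(11, 2) = 1716 · 55 = 94380. Avoidance count = 735471 − 94380 = 641091.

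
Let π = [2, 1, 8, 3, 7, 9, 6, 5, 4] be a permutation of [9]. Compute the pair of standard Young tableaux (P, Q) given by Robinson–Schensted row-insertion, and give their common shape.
P = [1, 3, 4, 9] / [2, 5] / [6] / [7] / [8];  Q = [1, 3, 5, 6] / [2, 4] / [7] / [8] / [9];  common shape = (4, 2, 1, 1, 1)

Row-insert the values π_1, π_2, … into P one at a time, bumping the leftmost entry strictly greater than the inserted value down to the next row. The recording tableau Q records, in position (i, j), the step at which that cell was added to P.
  Insert 2 (step 1): P = [2];  Q = [1]
  Insert 1 (step 2): P = [1] / [2];  Q = [1] / [2]
  Insert 8 (step 3): P = [1, 8] / [2];  Q = [1, 3] / [2]
  Insert 3 (step 4): P = [1, 3] / [2, 8];  Q = [1, 3] / [2, 4]
  Insert 7 (step 5): P = [1, 3, 7] / [2, 8];  Q = [1, 3, 5] / [2, 4]
  Insert 9 (step 6): P = [1, 3, 7, 9] / [2, 8];  Q = [1, 3, 5, 6] / [2, 4]
  Insert 6 (step 7): P = [1, 3, 6, 9] / [2, 7] / [8];  Q = [1, 3, 5, 6] / [2, 4] / [7]
  Insert 5 (step 8): P = [1, 3, 5, 9] / [2, 6] / [7] / [8];  Q = [1, 3, 5, 6] / [2, 4] / [7] / [8]
  Insert 4 (step 9): P = [1, 3, 4, 9] / [2, 5] / [6] / [7] / [8];  Q = [1, 3, 5, 6] / [2, 4] / [7] / [8] / [9]
Final shape: (4, 2, 1, 1, 1).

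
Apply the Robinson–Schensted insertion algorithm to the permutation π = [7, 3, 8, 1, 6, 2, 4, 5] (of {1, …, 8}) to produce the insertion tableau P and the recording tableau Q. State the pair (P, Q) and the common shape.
P = [1, 2, 4, 5] / [3, 6] / [7, 8];  Q = [1, 3, 7, 8] / [2, 5] / [4, 6];  common shape = (4, 2, 2)

Row-insert the values π_1, π_2, … into P one at a time, bumping the leftmost entry strictly greater than the inserted value down to the next row. The recording tableau Q records, in position (i, j), the step at which that cell was added to P.
  Insert 7 (step 1): P = [7];  Q = [1]
  Insert 3 (step 2): P = [3] / [7];  Q = [1] / [2]
  Insert 8 (step 3): P = [3, 8] / [7];  Q = [1, 3] / [2]
  Insert 1 (step 4): P = [1, 8] / [3] / [7];  Q = [1, 3] / [2] / [4]
  Insert 6 (step 5): P = [1, 6] / [3, 8] / [7];  Q = [1, 3] / [2, 5] / [4]
  Insert 2 (step 6): P = [1, 2] / [3, 6] / [7, 8];  Q = [1, 3] / [2, 5] / [4, 6]
  Insert 4 (step 7): P = [1, 2, 4] / [3, 6] / [7, 8];  Q = [1, 3, 7] / [2, 5] / [4, 6]
  Insert 5 (step 8): P = [1, 2, 4, 5] / [3, 6] / [7, 8];  Q = [1, 3, 7, 8] / [2, 5] / [4, 6]
Final shape: (4, 2, 2).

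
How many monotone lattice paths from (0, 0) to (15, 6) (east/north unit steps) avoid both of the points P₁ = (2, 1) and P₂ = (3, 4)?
Number of paths = 26467

Inclusion–exclusion. Total paths: C(21, 15) = 54264. Through P₁: C(3, 2)·C(18, 13) = 25704. Through P₂: C(7, 3)·C(14, 12) = 3185. Since P₁ is strictly southwest of P₂, a monotone path through both must visit P₁ then P₂; paths through both = C(3, 2)·C(4, 1)·C(14, 12) = 1092. Avoid both = 54264 − 25704 − 3185 + 1092 = 26467.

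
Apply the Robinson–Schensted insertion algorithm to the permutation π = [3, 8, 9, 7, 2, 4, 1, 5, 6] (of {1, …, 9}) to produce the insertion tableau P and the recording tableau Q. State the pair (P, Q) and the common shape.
P = [1, 4, 5, 6] / [2, 7, 9] / [3] / [8];  Q = [1, 2, 3, 9] / [4, 6, 8] / [5] / [7];  common shape = (4, 3, 1, 1)

Row-insert the values π_1, π_2, … into P one at a time, bumping the leftmost entry strictly greater than the inserted value down to the next row. The recording tableau Q records, in position (i, j), the step at which that cell was added to P.
  Insert 3 (step 1): P = [3];  Q = [1]
  Insert 8 (step 2): P = [3, 8];  Q = [1, 2]
  Insert 9 (step 3): P = [3, 8, 9];  Q = [1, 2, 3]
  Insert 7 (step 4): P = [3, 7, 9] / [8];  Q = [1, 2, 3] / [4]
  Insert 2 (step 5): P = [2, 7, 9] / [3] / [8];  Q = [1, 2, 3] / [4] / [5]
  Insert 4 (step 6): P = [2, 4, 9] / [3, 7] / [8];  Q = [1, 2, 3] / [4, 6] / [5]
  Insert 1 (step 7): P = [1, 4, 9] / [2, 7] / [3] / [8];  Q = [1, 2, 3] / [4, 6] / [5] / [7]
  Insert 5 (step 8): P = [1, 4, 5] / [2, 7, 9] / [3] / [8];  Q = [1, 2, 3] / [4, 6, 8] / [5] / [7]
  Insert 6 (step 9): P = [1, 4, 5, 6] / [2, 7, 9] / [3] / [8];  Q = [1, 2, 3, 9] / [4, 6, 8] / [5] / [7]
Final shape: (4, 3, 1, 1).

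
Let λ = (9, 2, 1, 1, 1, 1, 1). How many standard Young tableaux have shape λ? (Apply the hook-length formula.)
# SYT of shape (9, 2, 1, 1, 1, 1, 1) = 36608

Hook-length formula: f^λ = n! / Π hook(c), product over all cells c of the Young diagram. For λ = (9, 2, 1, 1, 1, 1, 1), n = 16 boxes. Hook lengths by row (left-to-right, top-to-bottom): [15, 9, 7, 6, 5, 4, 3, 2, 1]; [7, 1]; [5]; [4]; [3]; [2]; [1]. Product of hooks = 571536000. So f^λ = 16! / 571536000 = 20922789888000 / 571536000 = 36608.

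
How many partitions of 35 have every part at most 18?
p(35, parts ≤ 18) = 13968

Use the recurrence p(n, m) = p(n, m−1) + p(n−m, m): either the largest part is < m (count p(n, m−1)) or the largest part is exactly m (remove one copy of m, count p(n−m, m)). With p(0, ·) = 1 this gives p(35, parts ≤ 18) = 13968. (By conjugating Young diagrams, this also counts partitions of 35 into at most 18 parts.)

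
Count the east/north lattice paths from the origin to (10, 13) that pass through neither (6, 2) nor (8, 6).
Number of paths = 1012858

Inclusion–exclusion. Total paths: C(23, 10) = 1144066. Through P₁: C(8, 6)·C(15, 4) = 38220. Through P₂: C(14, 8)·C(9, 2) = 108108. Since P₁ is strictly southwest of P₂, a monotone path through both must visit P₁ then P₂; paths through both = C(8, 6)·C(6, 2)·C(9, 2) = 15120. Avoid both = 1144066 − 38220 − 108108 + 15120 = 1012858.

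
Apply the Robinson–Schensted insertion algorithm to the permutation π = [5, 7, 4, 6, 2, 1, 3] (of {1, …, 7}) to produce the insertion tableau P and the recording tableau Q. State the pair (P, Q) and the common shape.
P = [1, 3] / [2, 6] / [4, 7] / [5];  Q = [1, 2] / [3, 4] / [5, 7] / [6];  common shape = (2, 2, 2, 1)

Row-insert the values π_1, π_2, … into P one at a time, bumping the leftmost entry strictly greater than the inserted value down to the next row. The recording tableau Q records, in position (i, j), the step at which that cell was added to P.
  Insert 5 (step 1): P = [5];  Q = [1]
  Insert 7 (step 2): P = [5, 7];  Q = [1, 2]
  Insert 4 (step 3): P = [4, 7] / [5];  Q = [1, 2] / [3]
  Insert 6 (step 4): P = [4, 6] / [5, 7];  Q = [1, 2] / [3, 4]
  Insert 2 (step 5): P = [2, 6] / [4, 7] / [5];  Q = [1, 2] / [3, 4] / [5]
  Insert 1 (step 6): P = [1, 6] / [2, 7] / [4] / [5];  Q = [1, 2] / [3, 4] / [5] / [6]
  Insert 3 (step 7): P = [1, 3] / [2, 6] / [4, 7] / [5];  Q = [1, 2] / [3, 4] / [5, 7] / [6]
Final shape: (2, 2, 2, 1).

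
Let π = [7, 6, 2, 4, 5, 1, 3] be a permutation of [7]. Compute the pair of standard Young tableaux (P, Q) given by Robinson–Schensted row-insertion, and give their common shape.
P = [1, 3, 5] / [2, 4] / [6] / [7];  Q = [1, 4, 5] / [2, 7] / [3] / [6];  common shape = (3, 2, 1, 1)

Row-insert the values π_1, π_2, … into P one at a time, bumping the leftmost entry strictly greater than the inserted value down to the next row. The recording tableau Q records, in position (i, j), the step at which that cell was added to P.
  Insert 7 (step 1): P = [7];  Q = [1]
  Insert 6 (step 2): P = [6] / [7];  Q = [1] / [2]
  Insert 2 (step 3): P = [2] / [6] / [7];  Q = [1] / [2] / [3]
  Insert 4 (step 4): P = [2, 4] / [6] / [7];  Q = [1, 4] / [2] / [3]
  Insert 5 (step 5): P = [2, 4, 5] / [6] / [7];  Q = [1, 4, 5] / [2] / [3]
  Insert 1 (step 6): P = [1, 4, 5] / [2] / [6] / [7];  Q = [1, 4, 5] / [2] / [3] / [6]
  Insert 3 (step 7): P = [1, 3, 5] / [2, 4] / [6] / [7];  Q = [1, 4, 5] / [2, 7] / [3] / [6]
Final shape: (3, 2, 1, 1).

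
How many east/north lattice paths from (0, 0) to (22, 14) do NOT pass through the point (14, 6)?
Number of paths = 3297456000

Total paths from (0, 0) to (22, 14): C(36, 22) = 3796297200. Paths through (14, 6): (paths (0, 0) → (14, 6)) × (paths (14, 6) → (22, 14)) = C(20, 14) · C(16, 8) = 38760 · 12870 = 498841200. Avoidance count = 3796297200 − 498841200 = 3297456000.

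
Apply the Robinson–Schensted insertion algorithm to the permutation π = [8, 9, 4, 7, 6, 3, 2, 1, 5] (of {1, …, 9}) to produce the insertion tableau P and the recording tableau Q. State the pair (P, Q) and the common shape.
P = [1, 5] / [2, 6] / [3, 9] / [4] / [7] / [8];  Q = [1, 2] / [3, 4] / [5, 9] / [6] / [7] / [8];  common shape = (2, 2, 2, 1, 1, 1)

Row-insert the values π_1, π_2, … into P one at a time, bumping the leftmost entry strictly greater than the inserted value down to the next row. The recording tableau Q records, in position (i, j), the step at which that cell was added to P.
  Insert 8 (step 1): P = [8];  Q = [1]
  Insert 9 (step 2): P = [8, 9];  Q = [1, 2]
  Insert 4 (step 3): P = [4, 9] / [8];  Q = [1, 2] / [3]
  Insert 7 (step 4): P = [4, 7] / [8, 9];  Q = [1, 2] / [3, 4]
  Insert 6 (step 5): P = [4, 6] / [7, 9] / [8];  Q = [1, 2] / [3, 4] / [5]
  Insert 3 (step 6): P = [3, 6] / [4, 9] / [7] / [8];  Q = [1, 2] / [3, 4] / [5] / [6]
  Insert 2 (step 7): P = [2, 6] / [3, 9] / [4] / [7] / [8];  Q = [1, 2] / [3, 4] / [5] / [6] / [7]
  Insert 1 (step 8): P = [1, 6] / [2, 9] / [3] / [4] / [7] / [8];  Q = [1, 2] / [3, 4] / [5] / [6] / [7] / [8]
  Insert 5 (step 9): P = [1, 5] / [2, 6] / [3, 9] / [4] / [7] / [8];  Q = [1, 2] / [3, 4] / [5, 9] / [6] / [7] / [8]
Final shape: (2, 2, 2, 1, 1, 1).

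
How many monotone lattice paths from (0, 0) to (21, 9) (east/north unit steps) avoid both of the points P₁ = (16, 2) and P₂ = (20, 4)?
Number of paths = 14135988

Inclusion–exclusion. Total paths: C(30, 21) = 14307150. Through P₁: C(18, 16)·C(12, 5) = 121176. Through P₂: C(24, 20)·C(6, 1) = 63756. Since P₁ is strictly southwest of P₂, a monotone path through both must visit P₁ then P₂; paths through both = C(18, 16)·C(6, 4)·C(6, 1) = 13770. Avoid both = 14307150 − 121176 − 63756 + 13770 = 14135988.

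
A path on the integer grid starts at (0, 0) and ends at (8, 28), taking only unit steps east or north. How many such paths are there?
Number of paths = 30260340

A monotone lattice path from (0, 0) to (8, 28) consists of 8 east steps and 28 north steps in some order, so it is determined by which 8 of the 36 steps are east. The count is C(36, 8) = 30260340.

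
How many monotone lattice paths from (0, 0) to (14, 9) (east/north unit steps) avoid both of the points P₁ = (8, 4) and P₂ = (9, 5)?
Number of paths = 460988

Inclusion–exclusion. Total paths: C(23, 14) = 817190. Through P₁: C(12, 8)·C(11, 6) = 228690. Through P₂: C(14, 9)·C(9, 5) = 252252. Since P₁ is strictly southwest of P₂, a monotone path through both must visit P₁ then P₂; paths through both = C(12, 8)·C(2, 1)·C(9, 5) = 124740. Avoid both = 817190 − 228690 − 252252 + 124740 = 460988.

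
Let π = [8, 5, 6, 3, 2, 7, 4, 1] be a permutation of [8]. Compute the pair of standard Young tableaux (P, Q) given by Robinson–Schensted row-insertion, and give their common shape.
P = [1, 4, 7] / [2, 6] / [3] / [5] / [8];  Q = [1, 3, 6] / [2, 7] / [4] / [5] / [8];  common shape = (3, 2, 1, 1, 1)

Row-insert the values π_1, π_2, … into P one at a time, bumping the leftmost entry strictly greater than the inserted value down to the next row. The recording tableau Q records, in position (i, j), the step at which that cell was added to P.
  Insert 8 (step 1): P = [8];  Q = [1]
  Insert 5 (step 2): P = [5] / [8];  Q = [1] / [2]
  Insert 6 (step 3): P = [5, 6] / [8];  Q = [1, 3] / [2]
  Insert 3 (step 4): P = [3, 6] / [5] / [8];  Q = [1, 3] / [2] / [4]
  Insert 2 (step 5): P = [2, 6] / [3] / [5] / [8];  Q = [1, 3] / [2] / [4] / [5]
  Insert 7 (step 6): P = [2, 6, 7] / [3] / [5] / [8];  Q = [1, 3, 6] / [2] / [4] / [5]
  Insert 4 (step 7): P = [2, 4, 7] / [3, 6] / [5] / [8];  Q = [1, 3, 6] / [2, 7] / [4] / [5]
  Insert 1 (step 8): P = [1, 4, 7] / [2, 6] / [3] / [5] / [8];  Q = [1, 3, 6] / [2, 7] / [4] / [5] / [8]
Final shape: (3, 2, 1, 1, 1).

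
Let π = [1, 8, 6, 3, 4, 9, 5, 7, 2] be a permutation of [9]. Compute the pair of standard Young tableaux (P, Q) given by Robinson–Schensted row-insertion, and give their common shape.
P = [1, 2, 4, 5, 7] / [3, 9] / [6] / [8];  Q = [1, 2, 5, 6, 8] / [3, 7] / [4] / [9];  common shape = (5, 2, 1, 1)

Row-insert the values π_1, π_2, … into P one at a time, bumping the leftmost entry strictly greater than the inserted value down to the next row. The recording tableau Q records, in position (i, j), the step at which that cell was added to P.
  Insert 1 (step 1): P = [1];  Q = [1]
  Insert 8 (step 2): P = [1, 8];  Q = [1, 2]
  Insert 6 (step 3): P = [1, 6] / [8];  Q = [1, 2] / [3]
  Insert 3 (step 4): P = [1, 3] / [6] / [8];  Q = [1, 2] / [3] / [4]
  Insert 4 (step 5): P = [1, 3, 4] / [6] / [8];  Q = [1, 2, 5] / [3] / [4]
  Insert 9 (step 6): P = [1, 3, 4, 9] / [6] / [8];  Q = [1, 2, 5, 6] / [3] / [4]
  Insert 5 (step 7): P = [1, 3, 4, 5] / [6, 9] / [8];  Q = [1, 2, 5, 6] / [3, 7] / [4]
  Insert 7 (step 8): P = [1, 3, 4, 5, 7] / [6, 9] / [8];  Q = [1, 2, 5, 6, 8] / [3, 7] / [4]
  Insert 2 (step 9): P = [1, 2, 4, 5, 7] / [3, 9] / [6] / [8];  Q = [1, 2, 5, 6, 8] / [3, 7] / [4] / [9]
Final shape: (5, 2, 1, 1).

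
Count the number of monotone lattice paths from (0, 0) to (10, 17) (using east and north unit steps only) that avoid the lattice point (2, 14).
Number of paths = 8416485

Total paths from (0, 0) to (10, 17): C(27, 10) = 8436285. Paths through (2, 14): (paths (0, 0) → (2, 14)) × (paths (2, 14) → (10, 17)) = C(16, 2) · C(11, 8) = 120 · 165 = 19800. Avoidance count = 8436285 − 19800 = 8416485.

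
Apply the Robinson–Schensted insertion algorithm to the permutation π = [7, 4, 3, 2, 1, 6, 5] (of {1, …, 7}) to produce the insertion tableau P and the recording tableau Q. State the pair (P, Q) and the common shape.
P = [1, 5] / [2, 6] / [3] / [4] / [7];  Q = [1, 6] / [2, 7] / [3] / [4] / [5];  common shape = (2, 2, 1, 1, 1)

Row-insert the values π_1, π_2, … into P one at a time, bumping the leftmost entry strictly greater than the inserted value down to the next row. The recording tableau Q records, in position (i, j), the step at which that cell was added to P.
  Insert 7 (step 1): P = [7];  Q = [1]
  Insert 4 (step 2): P = [4] / [7];  Q = [1] / [2]
  Insert 3 (step 3): P = [3] / [4] / [7];  Q = [1] / [2] / [3]
  Insert 2 (step 4): P = [2] / [3] / [4] / [7];  Q = [1] / [2] / [3] / [4]
  Insert 1 (step 5): P = [1] / [2] / [3] / [4] / [7];  Q = [1] / [2] / [3] / [4] / [5]
  Insert 6 (step 6): P = [1, 6] / [2] / [3] / [4] / [7];  Q = [1, 6] / [2] / [3] / [4] / [5]
  Insert 5 (step 7): P = [1, 5] / [2, 6] / [3] / [4] / [7];  Q = [1, 6] / [2, 7] / [3] / [4] / [5]
Final shape: (2, 2, 1, 1, 1).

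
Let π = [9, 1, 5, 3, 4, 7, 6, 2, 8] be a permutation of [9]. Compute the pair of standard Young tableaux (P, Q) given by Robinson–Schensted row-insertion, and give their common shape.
P = [1, 2, 4, 6, 8] / [3, 7] / [5] / [9];  Q = [1, 3, 5, 6, 9] / [2, 7] / [4] / [8];  common shape = (5, 2, 1, 1)

Row-insert the values π_1, π_2, … into P one at a time, bumping the leftmost entry strictly greater than the inserted value down to the next row. The recording tableau Q records, in position (i, j), the step at which that cell was added to P.
  Insert 9 (step 1): P = [9];  Q = [1]
  Insert 1 (step 2): P = [1] / [9];  Q = [1] / [2]
  Insert 5 (step 3): P = [1, 5] / [9];  Q = [1, 3] / [2]
  Insert 3 (step 4): P = [1, 3] / [5] / [9];  Q = [1, 3] / [2] / [4]
  Insert 4 (step 5): P = [1, 3, 4] / [5] / [9];  Q = [1, 3, 5] / [2] / [4]
  Insert 7 (step 6): P = [1, 3, 4, 7] / [5] / [9];  Q = [1, 3, 5, 6] / [2] / [4]
  Insert 6 (step 7): P = [1, 3, 4, 6] / [5, 7] / [9];  Q = [1, 3, 5, 6] / [2, 7] / [4]
  Insert 2 (step 8): P = [1, 2, 4, 6] / [3, 7] / [5] / [9];  Q = [1, 3, 5, 6] / [2, 7] / [4] / [8]
  Insert 8 (step 9): P = [1, 2, 4, 6, 8] / [3, 7] / [5] / [9];  Q = [1, 3, 5, 6, 9] / [2, 7] / [4] / [8]
Final shape: (5, 2, 1, 1).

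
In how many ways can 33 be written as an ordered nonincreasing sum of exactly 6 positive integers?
p(33, 6 parts) = 811

Partitions of n into exactly k parts are in bijection with partitions of n − k into at most k parts (subtract 1 from each part). So p(33, exactly 6) = p(27, parts ≤ 6). Computing via the recurrence p(m, j) = p(m, j−1) + p(m−j, j) gives 811.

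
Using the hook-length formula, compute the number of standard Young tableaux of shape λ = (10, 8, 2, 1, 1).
# SYT of shape (10, 8, 2, 1, 1) = 119041650

Hook-length formula: f^λ = n! / Π hook(c), product over all cells c of the Young diagram. For λ = (10, 8, 2, 1, 1), n = 22 boxes. Hook lengths by row (left-to-right, top-to-bottom): [14, 11, 9, 8, 7, 6, 5, 4, 2, 1]; [11, 8, 6, 5, 4, 3, 2, 1]; [4, 1]; [2]; [1]. Product of hooks = 9442079539200. So f^λ = 22! / 9442079539200 = 1124000727777607680000 / 9442079539200 = 119041650.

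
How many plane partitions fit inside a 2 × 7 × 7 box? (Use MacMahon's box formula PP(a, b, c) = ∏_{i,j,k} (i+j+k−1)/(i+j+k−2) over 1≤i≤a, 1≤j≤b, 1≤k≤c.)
PP(2, 7, 7) = 2760615

Evaluate the triple product over i = 1..2, j = 1..7, k = 1..7. The factors are (2/1) · (3/2) · (4/3) · (5/4) · (6/5) · (7/6) · (8/7) · (3/2) · … (98 factors total). The numerators and denominators telescope so the product is an integer; carrying out the multiplication exactly gives PP(2, 7, 7) = 2760615.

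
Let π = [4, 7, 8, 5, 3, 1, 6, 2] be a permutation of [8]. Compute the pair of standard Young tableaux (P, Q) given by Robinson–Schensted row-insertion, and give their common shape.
P = [1, 2, 6] / [3, 5] / [4, 8] / [7];  Q = [1, 2, 3] / [4, 7] / [5, 8] / [6];  common shape = (3, 2, 2, 1)

Row-insert the values π_1, π_2, … into P one at a time, bumping the leftmost entry strictly greater than the inserted value down to the next row. The recording tableau Q records, in position (i, j), the step at which that cell was added to P.
  Insert 4 (step 1): P = [4];  Q = [1]
  Insert 7 (step 2): P = [4, 7];  Q = [1, 2]
  Insert 8 (step 3): P = [4, 7, 8];  Q = [1, 2, 3]
  Insert 5 (step 4): P = [4, 5, 8] / [7];  Q = [1, 2, 3] / [4]
  Insert 3 (step 5): P = [3, 5, 8] / [4] / [7];  Q = [1, 2, 3] / [4] / [5]
  Insert 1 (step 6): P = [1, 5, 8] / [3] / [4] / [7];  Q = [1, 2, 3] / [4] / [5] / [6]
  Insert 6 (step 7): P = [1, 5, 6] / [3, 8] / [4] / [7];  Q = [1, 2, 3] / [4, 7] / [5] / [6]
  Insert 2 (step 8): P = [1, 2, 6] / [3, 5] / [4, 8] / [7];  Q = [1, 2, 3] / [4, 7] / [5, 8] / [6]
Final shape: (3, 2, 2, 1).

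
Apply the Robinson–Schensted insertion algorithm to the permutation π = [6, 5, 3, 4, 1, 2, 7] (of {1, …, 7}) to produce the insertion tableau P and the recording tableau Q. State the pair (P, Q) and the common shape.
P = [1, 2, 7] / [3, 4] / [5] / [6];  Q = [1, 4, 7] / [2, 6] / [3] / [5];  common shape = (3, 2, 1, 1)

Row-insert the values π_1, π_2, … into P one at a time, bumping the leftmost entry strictly greater than the inserted value down to the next row. The recording tableau Q records, in position (i, j), the step at which that cell was added to P.
  Insert 6 (step 1): P = [6];  Q = [1]
  Insert 5 (step 2): P = [5] / [6];  Q = [1] / [2]
  Insert 3 (step 3): P = [3] / [5] / [6];  Q = [1] / [2] / [3]
  Insert 4 (step 4): P = [3, 4] / [5] / [6];  Q = [1, 4] / [2] / [3]
  Insert 1 (step 5): P = [1, 4] / [3] / [5] / [6];  Q = [1, 4] / [2] / [3] / [5]
  Insert 2 (step 6): P = [1, 2] / [3, 4] / [5] / [6];  Q = [1, 4] / [2, 6] / [3] / [5]
  Insert 7 (step 7): P = [1, 2, 7] / [3, 4] / [5] / [6];  Q = [1, 4, 7] / [2, 6] / [3] / [5]
Final shape: (3, 2, 1, 1).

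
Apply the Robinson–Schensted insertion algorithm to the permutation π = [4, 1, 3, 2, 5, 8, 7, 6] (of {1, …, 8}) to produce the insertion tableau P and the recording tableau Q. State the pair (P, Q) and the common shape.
P = [1, 2, 5, 6] / [3, 7] / [4, 8];  Q = [1, 3, 5, 6] / [2, 7] / [4, 8];  common shape = (4, 2, 2)

Row-insert the values π_1, π_2, … into P one at a time, bumping the leftmost entry strictly greater than the inserted value down to the next row. The recording tableau Q records, in position (i, j), the step at which that cell was added to P.
  Insert 4 (step 1): P = [4];  Q = [1]
  Insert 1 (step 2): P = [1] / [4];  Q = [1] / [2]
  Insert 3 (step 3): P = [1, 3] / [4];  Q = [1, 3] / [2]
  Insert 2 (step 4): P = [1, 2] / [3] / [4];  Q = [1, 3] / [2] / [4]
  Insert 5 (step 5): P = [1, 2, 5] / [3] / [4];  Q = [1, 3, 5] / [2] / [4]
  Insert 8 (step 6): P = [1, 2, 5, 8] / [3] / [4];  Q = [1, 3, 5, 6] / [2] / [4]
  Insert 7 (step 7): P = [1, 2, 5, 7] / [3, 8] / [4];  Q = [1, 3, 5, 6] / [2, 7] / [4]
  Insert 6 (step 8): P = [1, 2, 5, 6] / [3, 7] / [4, 8];  Q = [1, 3, 5, 6] / [2, 7] / [4, 8]
Final shape: (4, 2, 2).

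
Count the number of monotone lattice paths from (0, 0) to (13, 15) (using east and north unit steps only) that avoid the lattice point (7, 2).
Number of paths = 36465408

Total paths from (0, 0) to (13, 15): C(28, 13) = 37442160. Paths through (7, 2): (paths (0, 0) → (7, 2)) × (paths (7, 2) → (13, 15)) = C(9, 7) · C(19, 6) = 36 · 27132 = 976752. Avoidance count = 37442160 − 976752 = 36465408.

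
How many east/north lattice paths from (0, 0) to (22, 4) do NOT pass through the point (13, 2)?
Number of paths = 9175

Total paths from (0, 0) to (22, 4): C(26, 22) = 14950. Paths through (13, 2): (paths (0, 0) → (13, 2)) × (paths (13, 2) → (22, 4)) = C(15, 13) · C(11, 9) = 105 · 55 = 5775. Avoidance count = 14950 − 5775 = 9175.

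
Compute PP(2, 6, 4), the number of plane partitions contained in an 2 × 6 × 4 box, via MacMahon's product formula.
PP(2, 6, 4) = 13860

Evaluate the triple product over i = 1..2, j = 1..6, k = 1..4. The factors are (2/1) · (3/2) · (4/3) · (5/4) · (3/2) · (4/3) · (5/4) · (6/5) · … (48 factors total). The numerators and denominators telescope so the product is an integer; carrying out the multiplication exactly gives PP(2, 6, 4) = 13860.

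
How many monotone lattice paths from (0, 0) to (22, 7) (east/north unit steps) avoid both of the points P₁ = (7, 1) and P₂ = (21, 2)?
Number of paths = 1125870

Inclusion–exclusion. Total paths: C(29, 22) = 1560780. Through P₁: C(8, 7)·C(21, 15) = 434112. Through P₂: C(23, 21)·C(6, 1) = 1518. Since P₁ is strictly southwest of P₂, a monotone path through both must visit P₁ then P₂; paths through both = C(8, 7)·C(15, 14)·C(6, 1) = 720. Avoid both = 1560780 − 434112 − 1518 + 720 = 1125870.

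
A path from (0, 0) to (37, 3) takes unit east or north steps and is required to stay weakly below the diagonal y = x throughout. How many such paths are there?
Number of paths = 9100

By the reflection principle (André's argument), the number of monotone paths to (37, 3) with n ≤ m that never go above y = x is C(40, 37) − C(40, 38) = 9880 − 780 = 9100.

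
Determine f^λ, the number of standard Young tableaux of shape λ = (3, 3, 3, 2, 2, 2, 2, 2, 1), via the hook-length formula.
# SYT of shape (3, 3, 3, 2, 2, 2, 2, 2, 1) = 2687360

Hook-length formula: f^λ = n! / Π hook(c), product over all cells c of the Young diagram. For λ = (3, 3, 3, 2, 2, 2, 2, 2, 1), n = 20 boxes. Hook lengths by row (left-to-right, top-to-bottom): [11, 9, 3]; [10, 8, 2]; [9, 7, 1]; [7, 5]; [6, 4]; [5, 3]; [4, 2]; [3, 1]; [1]. Product of hooks = 905313024000. So f^λ = 20! / 905313024000 = 2432902008176640000 / 905313024000 = 2687360.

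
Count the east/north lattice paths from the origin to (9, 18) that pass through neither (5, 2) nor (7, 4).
Number of paths = 4560600

Inclusion–exclusion. Total paths: C(27, 9) = 4686825. Through P₁: C(7, 5)·C(20, 4) = 101745. Through P₂: C(11, 7)·C(16, 2) = 39600. Since P₁ is strictly southwest of P₂, a monotone path through both must visit P₁ then P₂; paths through both = C(7, 5)·C(4, 2)·C(16, 2) = 15120. Avoid both = 4686825 − 101745 − 39600 + 15120 = 4560600.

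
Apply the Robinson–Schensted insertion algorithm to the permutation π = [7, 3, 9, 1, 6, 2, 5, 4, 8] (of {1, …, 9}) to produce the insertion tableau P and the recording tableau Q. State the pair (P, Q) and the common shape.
P = [1, 2, 4, 8] / [3, 5] / [6, 9] / [7];  Q = [1, 3, 7, 9] / [2, 5] / [4, 6] / [8];  common shape = (4, 2, 2, 1)

Row-insert the values π_1, π_2, … into P one at a time, bumping the leftmost entry strictly greater than the inserted value down to the next row. The recording tableau Q records, in position (i, j), the step at which that cell was added to P.
  Insert 7 (step 1): P = [7];  Q = [1]
  Insert 3 (step 2): P = [3] / [7];  Q = [1] / [2]
  Insert 9 (step 3): P = [3, 9] / [7];  Q = [1, 3] / [2]
  Insert 1 (step 4): P = [1, 9] / [3] / [7];  Q = [1, 3] / [2] / [4]
  Insert 6 (step 5): P = [1, 6] / [3, 9] / [7];  Q = [1, 3] / [2, 5] / [4]
  Insert 2 (step 6): P = [1, 2] / [3, 6] / [7, 9];  Q = [1, 3] / [2, 5] / [4, 6]
  Insert 5 (step 7): P = [1, 2, 5] / [3, 6] / [7, 9];  Q = [1, 3, 7] / [2, 5] / [4, 6]
  Insert 4 (step 8): P = [1, 2, 4] / [3, 5] / [6, 9] / [7];  Q = [1, 3, 7] / [2, 5] / [4, 6] / [8]
  Insert 8 (step 9): P = [1, 2, 4, 8] / [3, 5] / [6, 9] / [7];  Q = [1, 3, 7, 9] / [2, 5] / [4, 6] / [8]
Final shape: (4, 2, 2, 1).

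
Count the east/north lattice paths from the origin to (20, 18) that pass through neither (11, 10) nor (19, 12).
Number of paths = 24126736515

Inclusion–exclusion. Total paths: C(38, 20) = 33578000610. Through P₁: C(21, 11)·C(17, 9) = 8574525960. Through P₂: C(31, 19)·C(7, 1) = 987843675. Since P₁ is strictly southwest of P₂, a monotone path through both must visit P₁ then P₂; paths through both = C(21, 11)·C(10, 8)·C(7, 1) = 111105540. Avoid both = 33578000610 − 8574525960 − 987843675 + 111105540 = 24126736515.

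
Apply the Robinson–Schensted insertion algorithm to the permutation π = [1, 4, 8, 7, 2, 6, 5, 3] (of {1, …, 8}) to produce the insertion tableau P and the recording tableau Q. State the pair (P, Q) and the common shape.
P = [1, 2, 3] / [4, 5] / [6] / [7] / [8];  Q = [1, 2, 3] / [4, 6] / [5] / [7] / [8];  common shape = (3, 2, 1, 1, 1)

Row-insert the values π_1, π_2, … into P one at a time, bumping the leftmost entry strictly greater than the inserted value down to the next row. The recording tableau Q records, in position (i, j), the step at which that cell was added to P.
  Insert 1 (step 1): P = [1];  Q = [1]
  Insert 4 (step 2): P = [1, 4];  Q = [1, 2]
  Insert 8 (step 3): P = [1, 4, 8];  Q = [1, 2, 3]
  Insert 7 (step 4): P = [1, 4, 7] / [8];  Q = [1, 2, 3] / [4]
  Insert 2 (step 5): P = [1, 2, 7] / [4] / [8];  Q = [1, 2, 3] / [4] / [5]
  Insert 6 (step 6): P = [1, 2, 6] / [4, 7] / [8];  Q = [1, 2, 3] / [4, 6] / [5]
  Insert 5 (step 7): P = [1, 2, 5] / [4, 6] / [7] / [8];  Q = [1, 2, 3] / [4, 6] / [5] / [7]
  Insert 3 (step 8): P = [1, 2, 3] / [4, 5] / [6] / [7] / [8];  Q = [1, 2, 3] / [4, 6] / [5] / [7] / [8]
Final shape: (3, 2, 1, 1, 1).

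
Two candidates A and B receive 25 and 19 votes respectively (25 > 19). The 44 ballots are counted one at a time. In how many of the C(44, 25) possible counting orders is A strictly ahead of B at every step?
Strict-lead orderings = 192113383644

Total orderings of the 44 votes with 25 for A: C(44, 25) = 1408831480056. By the Bertrand ballot formula (Cycle Lemma / reflection principle), the number of orderings in which A is strictly ahead of B throughout is (p − q)/(p + q) · C(p + q, p) = (25 − 19)/(25 + 19) · 1408831480056 = 192113383644.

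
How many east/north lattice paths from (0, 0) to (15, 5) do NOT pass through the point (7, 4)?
Number of paths = 12534

Total paths from (0, 0) to (15, 5): C(20, 15) = 15504. Paths through (7, 4): (paths (0, 0) → (7, 4)) × (paths (7, 4) → (15, 5)) = C(11, 7) · C(9, 8) = 330 · 9 = 2970. Avoidance count = 15504 − 2970 = 12534.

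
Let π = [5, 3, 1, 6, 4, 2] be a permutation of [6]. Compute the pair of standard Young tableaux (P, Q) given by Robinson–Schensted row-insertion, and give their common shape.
P = [1, 2] / [3, 4] / [5, 6];  Q = [1, 4] / [2, 5] / [3, 6];  common shape = (2, 2, 2)

Row-insert the values π_1, π_2, … into P one at a time, bumping the leftmost entry strictly greater than the inserted value down to the next row. The recording tableau Q records, in position (i, j), the step at which that cell was added to P.
  Insert 5 (step 1): P = [5];  Q = [1]
  Insert 3 (step 2): P = [3] / [5];  Q = [1] / [2]
  Insert 1 (step 3): P = [1] / [3] / [5];  Q = [1] / [2] / [3]
  Insert 6 (step 4): P = [1, 6] / [3] / [5];  Q = [1, 4] / [2] / [3]
  Insert 4 (step 5): P = [1, 4] / [3, 6] / [5];  Q = [1, 4] / [2, 5] / [3]
  Insert 2 (step 6): P = [1, 2] / [3, 4] / [5, 6];  Q = [1, 4] / [2, 5] / [3, 6]
Final shape: (2, 2, 2).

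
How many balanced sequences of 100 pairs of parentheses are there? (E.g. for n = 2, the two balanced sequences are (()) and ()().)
C_100 = 896519947090131496687170070074100632420837521538745909320

These balanced parentheses are counted by the Catalan number C_n = (1/(n + 1)) · C(2n, n). For n = 100: C_100 = (1/101) · C(200, 100) = 90548514656103281165404177077484163874504589675413336841320/101 = 896519947090131496687170070074100632420837521538745909320.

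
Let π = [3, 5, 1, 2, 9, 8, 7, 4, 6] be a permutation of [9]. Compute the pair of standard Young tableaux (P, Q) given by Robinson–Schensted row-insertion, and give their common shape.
P = [1, 2, 4, 6] / [3, 5, 7] / [8] / [9];  Q = [1, 2, 5, 9] / [3, 4, 6] / [7] / [8];  common shape = (4, 3, 1, 1)

Row-insert the values π_1, π_2, … into P one at a time, bumping the leftmost entry strictly greater than the inserted value down to the next row. The recording tableau Q records, in position (i, j), the step at which that cell was added to P.
  Insert 3 (step 1): P = [3];  Q = [1]
  Insert 5 (step 2): P = [3, 5];  Q = [1, 2]
  Insert 1 (step 3): P = [1, 5] / [3];  Q = [1, 2] / [3]
  Insert 2 (step 4): P = [1, 2] / [3, 5];  Q = [1, 2] / [3, 4]
  Insert 9 (step 5): P = [1, 2, 9] / [3, 5];  Q = [1, 2, 5] / [3, 4]
  Insert 8 (step 6): P = [1, 2, 8] / [3, 5, 9];  Q = [1, 2, 5] / [3, 4, 6]
  Insert 7 (step 7): P = [1, 2, 7] / [3, 5, 8] / [9];  Q = [1, 2, 5] / [3, 4, 6] / [7]
  Insert 4 (step 8): P = [1, 2, 4] / [3, 5, 7] / [8] / [9];  Q = [1, 2, 5] / [3, 4, 6] / [7] / [8]
  Insert 6 (step 9): P = [1, 2, 4, 6] / [3, 5, 7] / [8] / [9];  Q = [1, 2, 5, 9] / [3, 4, 6] / [7] / [8]
Final shape: (4, 3, 1, 1).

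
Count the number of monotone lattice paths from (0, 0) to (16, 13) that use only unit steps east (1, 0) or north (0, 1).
Number of paths = 67863915

A monotone lattice path from (0, 0) to (16, 13) consists of 16 east steps and 13 north steps in some order, so it is determined by which 16 of the 29 steps are east. The count is C(29, 16) = 67863915.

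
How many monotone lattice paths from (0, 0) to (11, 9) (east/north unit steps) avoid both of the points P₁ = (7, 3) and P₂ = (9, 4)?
Number of paths = 135305

Inclusion–exclusion. Total paths: C(20, 11) = 167960. Through P₁: C(10, 7)·C(10, 4) = 25200. Through P₂: C(13, 9)·C(7, 2) = 15015. Since P₁ is strictly southwest of P₂, a monotone path through both must visit P₁ then P₂; paths through both = C(10, 7)·C(3, 2)·C(7, 2) = 7560. Avoid both = 167960 − 25200 − 15015 + 7560 = 135305.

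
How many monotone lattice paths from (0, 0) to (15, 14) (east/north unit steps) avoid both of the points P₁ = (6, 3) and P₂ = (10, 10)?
Number of paths = 43663584

Inclusion–exclusion. Total paths: C(29, 15) = 77558760. Through P₁: C(9, 6)·C(20, 9) = 14108640. Through P₂: C(20, 10)·C(9, 5) = 23279256. Since P₁ is strictly southwest of P₂, a monotone path through both must visit P₁ then P₂; paths through both = C(9, 6)·C(11, 4)·C(9, 5) = 3492720. Avoid both = 77558760 − 14108640 − 23279256 + 3492720 = 43663584.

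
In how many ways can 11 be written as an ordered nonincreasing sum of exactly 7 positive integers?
p(11, 7 parts) = 5

Partitions of n into exactly k parts ↔ partitions of n − k into at most k parts (subtract 1 from each part). For n = 11, k = 7, the partitions are: 5+1+1+1+1+1+1, 4+2+1+1+1+1+1, 3+3+1+1+1+1+1, 3+2+2+1+1+1+1, 2+2+2+2+1+1+1. Count = 5.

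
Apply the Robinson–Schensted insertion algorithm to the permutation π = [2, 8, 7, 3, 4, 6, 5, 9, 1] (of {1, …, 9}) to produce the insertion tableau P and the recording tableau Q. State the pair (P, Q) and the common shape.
P = [1, 3, 4, 5, 9] / [2] / [6] / [7] / [8];  Q = [1, 2, 5, 6, 8] / [3] / [4] / [7] / [9];  common shape = (5, 1, 1, 1, 1)

Row-insert the values π_1, π_2, … into P one at a time, bumping the leftmost entry strictly greater than the inserted value down to the next row. The recording tableau Q records, in position (i, j), the step at which that cell was added to P.
  Insert 2 (step 1): P = [2];  Q = [1]
  Insert 8 (step 2): P = [2, 8];  Q = [1, 2]
  Insert 7 (step 3): P = [2, 7] / [8];  Q = [1, 2] / [3]
  Insert 3 (step 4): P = [2, 3] / [7] / [8];  Q = [1, 2] / [3] / [4]
  Insert 4 (step 5): P = [2, 3, 4] / [7] / [8];  Q = [1, 2, 5] / [3] / [4]
  Insert 6 (step 6): P = [2, 3, 4, 6] / [7] / [8];  Q = [1, 2, 5, 6] / [3] / [4]
  Insert 5 (step 7): P = [2, 3, 4, 5] / [6] / [7] / [8];  Q = [1, 2, 5, 6] / [3] / [4] / [7]
  Insert 9 (step 8): P = [2, 3, 4, 5, 9] / [6] / [7] / [8];  Q = [1, 2, 5, 6, 8] / [3] / [4] / [7]
  Insert 1 (step 9): P = [1, 3, 4, 5, 9] / [2] / [6] / [7] / [8];  Q = [1, 2, 5, 6, 8] / [3] / [4] / [7] / [9]
Final shape: (5, 1, 1, 1, 1).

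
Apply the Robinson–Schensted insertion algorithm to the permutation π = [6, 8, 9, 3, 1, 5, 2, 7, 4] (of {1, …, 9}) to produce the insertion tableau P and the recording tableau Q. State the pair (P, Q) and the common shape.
P = [1, 2, 4] / [3, 5, 7] / [6, 8, 9];  Q = [1, 2, 3] / [4, 6, 8] / [5, 7, 9];  common shape = (3, 3, 3)

Row-insert the values π_1, π_2, … into P one at a time, bumping the leftmost entry strictly greater than the inserted value down to the next row. The recording tableau Q records, in position (i, j), the step at which that cell was added to P.
  Insert 6 (step 1): P = [6];  Q = [1]
  Insert 8 (step 2): P = [6, 8];  Q = [1, 2]
  Insert 9 (step 3): P = [6, 8, 9];  Q = [1, 2, 3]
  Insert 3 (step 4): P = [3, 8, 9] / [6];  Q = [1, 2, 3] / [4]
  Insert 1 (step 5): P = [1, 8, 9] / [3] / [6];  Q = [1, 2, 3] / [4] / [5]
  Insert 5 (step 6): P = [1, 5, 9] / [3, 8] / [6];  Q = [1, 2, 3] / [4, 6] / [5]
  Insert 2 (step 7): P = [1, 2, 9] / [3, 5] / [6, 8];  Q = [1, 2, 3] / [4, 6] / [5, 7]
  Insert 7 (step 8): P = [1, 2, 7] / [3, 5, 9] / [6, 8];  Q = [1, 2, 3] / [4, 6, 8] / [5, 7]
  Insert 4 (step 9): P = [1, 2, 4] / [3, 5, 7] / [6, 8, 9];  Q = [1, 2, 3] / [4, 6, 8] / [5, 7, 9]
Final shape: (3, 3, 3).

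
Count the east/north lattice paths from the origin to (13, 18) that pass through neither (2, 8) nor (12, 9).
Number of paths = 187446505

Inclusion–exclusion. Total paths: C(31, 13) = 206253075. Through P₁: C(10, 2)·C(21, 11) = 15872220. Through P₂: C(21, 12)·C(10, 1) = 2939300. Since P₁ is strictly southwest of P₂, a monotone path through both must visit P₁ then P₂; paths through both = C(10, 2)·C(11, 10)·C(10, 1) = 4950. Avoid both = 206253075 − 15872220 − 2939300 + 4950 = 187446505.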